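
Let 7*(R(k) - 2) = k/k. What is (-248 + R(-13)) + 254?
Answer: 57/7 ≈ 8.1429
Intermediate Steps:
R(k) = 15/7 (R(k) = 2 + (k/k)/7 = 2 + (⅐)*1 = 2 + ⅐ = 15/7)
(-248 + R(-13)) + 254 = (-248 + 15/7) + 254 = -1721/7 + 254 = 57/7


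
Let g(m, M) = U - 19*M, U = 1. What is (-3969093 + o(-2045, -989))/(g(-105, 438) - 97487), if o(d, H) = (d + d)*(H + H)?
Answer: -4120927/105808 ≈ -38.947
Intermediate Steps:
g(m, M) = 1 - 19*M
o(d, H) = 4*H*d (o(d, H) = (2*d)*(2*H) = 4*H*d)
(-3969093 + o(-2045, -989))/(g(-105, 438) - 97487) = (-3969093 + 4*(-989)*(-2045))/((1 - 19*438) - 97487) = (-3969093 + 8090020)/((1 - 8322) - 97487) = 4120927/(-8321 - 97487) = 4120927/(-105808) = 4120927*(-1/105808) = -4120927/105808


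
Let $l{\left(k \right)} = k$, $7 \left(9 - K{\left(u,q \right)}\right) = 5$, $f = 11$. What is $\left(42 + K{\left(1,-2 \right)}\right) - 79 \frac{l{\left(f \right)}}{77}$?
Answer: $39$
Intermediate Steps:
$K{\left(u,q \right)} = \frac{58}{7}$ ($K{\left(u,q \right)} = 9 - \frac{5}{7} = \frac{58}{7}$)
$\left(42 + K{\left(1,-2 \right)}\right) - 79 \frac{l{\left(f \right)}}{77} = \left(42 + \frac{58}{7}\right) - 79 \cdot \frac{11}{77} = \frac{352}{7} - 79 \cdot 11 \cdot \frac{1}{77} = \frac{352}{7} - \frac{79}{7} = 39$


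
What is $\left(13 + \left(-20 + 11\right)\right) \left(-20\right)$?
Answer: $-80$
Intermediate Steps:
$\left(13 + \left(-20 + 11\right)\right) \left(-20\right) = \left(13 - 9\right) \left(-20\right) = 4 \left(-20\right) = -80$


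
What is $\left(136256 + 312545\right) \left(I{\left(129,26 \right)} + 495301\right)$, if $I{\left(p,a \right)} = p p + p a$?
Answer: $231265360096$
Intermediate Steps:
$I{\left(p,a \right)} = p^{2} + a p$
$\left(136256 + 312545\right) \left(I{\left(129,26 \right)} + 495301\right) = \left(136256 + 312545\right) \left(129 \left(26 + 129\right) + 495301\right) = 448801 \left(129 \cdot 155 + 495301\right) = 448801 \left(19995 + 495301\right) = 448801 \cdot 515296 = 231265360096$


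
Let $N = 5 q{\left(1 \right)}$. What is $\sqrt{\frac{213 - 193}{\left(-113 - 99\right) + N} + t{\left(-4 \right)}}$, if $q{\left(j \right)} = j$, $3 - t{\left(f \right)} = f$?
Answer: $\frac{\sqrt{32867}}{69} \approx 2.6274$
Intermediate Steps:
$t{\left(f \right)} = 3 - f$
$N = 5$ ($N = 5 \cdot 1 = 5$)
$\sqrt{\frac{213 - 193}{\left(-113 - 99\right) + N} + t{\left(-4 \right)}} = \sqrt{\frac{213 - 193}{\left(-113 - 99\right) + 5} + \left(3 - -4\right)} = \sqrt{\frac{20}{-212 + 5} + \left(3 + 4\right)} = \sqrt{\frac{20}{-207} + 7} = \sqrt{20 \left(- \frac{1}{207}\right) + 7} = \sqrt{- \frac{20}{207} + 7} = \sqrt{\frac{1429}{207}} = \frac{\sqrt{32867}}{69}$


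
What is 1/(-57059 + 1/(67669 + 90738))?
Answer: -158407/9038545012 ≈ -1.7526e-5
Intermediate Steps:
1/(-57059 + 1/(67669 + 90738)) = 1/(-57059 + 1/158407) = 1/(-9038545012/158407) = -158407/9038545012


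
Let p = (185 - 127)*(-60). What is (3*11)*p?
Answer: -114840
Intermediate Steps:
p = -3480 (p = 58*(-60) = -3480)
(3*11)*p = (3*11)*(-3480) = 33*(-3480) = -114840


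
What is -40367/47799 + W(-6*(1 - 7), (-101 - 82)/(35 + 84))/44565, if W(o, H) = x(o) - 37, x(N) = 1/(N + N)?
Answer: -14405786033/17041299480 ≈ -0.84535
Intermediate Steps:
x(N) = 1/(2*N)
W(o, H) = -37 + 1/(2*o) (W(o, H) = 1/(2*o) - 37 = -37 + 1/(2*o))
-40367/47799 + W(-6*(1 - 7), (-101 - 82)/(35 + 84))/44565 = -40367/47799 + (-37 + 1/(2*((-6*(1 - 7)))))/44565 = -40367*1/47799 + (-37 + 1/(2*((-6*(-6)))))*(1/44565) = -40367/47799 + (-37 + (½)/36)*(1/44565) = -40367/47799 + (-37 + (½)*(1/36))*(1/44565) = -40367/47799 + (-37 + 1/72)*(1/44565) = -40367/47799 - 2663/72*1/44565 = -40367/47799 - 2663/3208680 = -14405786033/17041299480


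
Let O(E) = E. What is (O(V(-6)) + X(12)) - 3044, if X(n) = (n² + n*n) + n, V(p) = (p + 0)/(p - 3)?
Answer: -8230/3 ≈ -2743.3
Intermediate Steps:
V(p) = p/(-3 + p)
X(n) = n + 2*n² (X(n) = (n² + n²) + n = 2*n² + n = n + 2*n²)
(O(V(-6)) + X(12)) - 3044 = (-6/(-3 - 6) + 12*(1 + 2*12)) - 3044 = (-6/(-9) + 12*(1 + 24)) - 3044 = (-6*(-⅑) + 12*25) - 3044 = (⅔ + 300) - 3044 = 902/3 - 3044 = -8230/3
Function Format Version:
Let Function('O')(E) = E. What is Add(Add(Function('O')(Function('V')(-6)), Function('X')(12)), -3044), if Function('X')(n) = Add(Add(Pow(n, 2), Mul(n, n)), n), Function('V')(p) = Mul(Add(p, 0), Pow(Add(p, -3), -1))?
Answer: Rational(-8230, 3) ≈ -2743.3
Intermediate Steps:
Function('V')(p) = Mul(p, Pow(Add(-3, p), -1))
Function('X')(n) = Add(n, Mul(2, Pow(n, 2))) (Function('X')(n) = Add(Add(Pow(n, 2), Pow(n, 2)), n) = Add(Mul(2, Pow(n, 2)), n) = Add(n, Mul(2, Pow(n, 2))))
Add(Add(Function('O')(Function('V')(-6)), Function('X')(12)), -3044) = Add(Add(Mul(-6, Pow(Add(-3, -6), -1)), Mul(12, Add(1, Mul(2, 12)))), -3044) = Add(Add(Mul(-6, Pow(-9, -1)), Mul(12, Add(1, 24))), -3044) = Add(Add(Mul(-6, Rational(-1, 9)), Mul(12, 25)), -3044) = Add(Add(Rational(2, 3), 300), -3044) = Add(Rational(902, 3), -3044) = Rational(-8230, 3)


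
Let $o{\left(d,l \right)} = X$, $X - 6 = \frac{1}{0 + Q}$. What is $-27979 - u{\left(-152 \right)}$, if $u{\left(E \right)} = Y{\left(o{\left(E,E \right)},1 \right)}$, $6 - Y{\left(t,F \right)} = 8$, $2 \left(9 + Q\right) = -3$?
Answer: $-27977$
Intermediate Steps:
$Q = - \frac{21}{2}$ ($Q = -9 + \frac{1}{2} \left(-3\right) = -9 - \frac{3}{2} = - \frac{21}{2} \approx -10.5$)
$X = \frac{124}{21}$ ($X = 6 + \frac{1}{0 - \frac{21}{2}} = 6 + \frac{1}{- \frac{21}{2}} = 6 - \frac{2}{21} = \frac{124}{21} \approx 5.9048$)
$o{\left(d,l \right)} = \frac{124}{21}$
$Y{\left(t,F \right)} = -2$ ($Y{\left(t,F \right)} = 6 - 8 = -2$)
$u{\left(E \right)} = -2$
$-27979 - u{\left(-152 \right)} = -27979 - -2 = -27979 + 2 = -27977$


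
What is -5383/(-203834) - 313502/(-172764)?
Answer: 8104044410/4401897147 ≈ 1.8410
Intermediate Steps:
-5383/(-203834) - 313502/(-172764) = -5383*(-1/203834) - 313502*(-1/172764) = 5383/203834 + 156751/86382 = 8104044410/4401897147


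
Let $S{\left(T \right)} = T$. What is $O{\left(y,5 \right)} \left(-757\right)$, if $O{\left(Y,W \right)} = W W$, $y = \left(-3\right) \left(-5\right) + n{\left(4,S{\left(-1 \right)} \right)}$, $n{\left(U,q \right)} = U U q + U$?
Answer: $-18925$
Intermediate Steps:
$n{\left(U,q \right)} = U + q U^{2}$ ($n{\left(U,q \right)} = U^{2} q + U = q U^{2} + U = U + q U^{2}$)
$y = 3$ ($y = \left(-3\right) \left(-5\right) + 4 \left(1 + 4 \left(-1\right)\right) = 15 + 4 \left(1 - 4\right) = 15 + 4 \left(-3\right) = 15 - 12 = 3$)
$O{\left(Y,W \right)} = W^{2}$
$O{\left(y,5 \right)} \left(-757\right) = 5^{2} \left(-757\right) = 25 \left(-757\right) = -18925$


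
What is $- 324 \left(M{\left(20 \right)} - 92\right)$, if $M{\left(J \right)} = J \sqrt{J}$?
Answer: $29808 - 12960 \sqrt{5} \approx 828.56$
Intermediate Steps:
$M{\left(J \right)} = J^{\frac{3}{2}}$
$- 324 \left(M{\left(20 \right)} - 92\right) = - 324 \left(20^{\frac{3}{2}} - 92\right) = - 324 \left(40 \sqrt{5} - 92\right) = - 324 \left(-92 + 40 \sqrt{5}\right) = 29808 - 12960 \sqrt{5}$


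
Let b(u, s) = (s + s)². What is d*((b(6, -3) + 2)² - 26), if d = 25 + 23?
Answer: 68064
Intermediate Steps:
d = 48
b(u, s) = 4*s² (b(u, s) = (2*s)² = 4*s²)
d*((b(6, -3) + 2)² - 26) = 48*((4*(-3)² + 2)² - 26) = 48*((4*9 + 2)² - 26) = 48*((36 + 2)² - 26) = 48*(38² - 26) = 48*(1444 - 26) = 48*1418 = 68064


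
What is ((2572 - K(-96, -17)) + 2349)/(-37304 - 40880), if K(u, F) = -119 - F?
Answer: -5023/78184 ≈ -0.064246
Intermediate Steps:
((2572 - K(-96, -17)) + 2349)/(-37304 - 40880) = ((2572 - (-119 - 1*(-17))) + 2349)/(-37304 - 40880) = ((2572 - (-119 + 17)) + 2349)/(-78184) = ((2572 - 1*(-102)) + 2349)*(-1/78184) = ((2572 + 102) + 2349)*(-1/78184) = (2674 + 2349)*(-1/78184) = 5023*(-1/78184) = -5023/78184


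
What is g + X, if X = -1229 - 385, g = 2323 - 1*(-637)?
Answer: 1346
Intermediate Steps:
g = 2960 (g = 2323 + 637 = 2960)
X = -1614
g + X = 2960 - 1614 = 1346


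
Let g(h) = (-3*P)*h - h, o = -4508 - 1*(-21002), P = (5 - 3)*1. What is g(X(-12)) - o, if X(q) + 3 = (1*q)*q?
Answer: -17481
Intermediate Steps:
P = 2 (P = 2*1 = 2)
X(q) = -3 + q² (X(q) = -3 + (1*q)*q = -3 + q*q = -3 + q²)
o = 16494 (o = -4508 + 21002 = 16494)
g(h) = -7*h (g(h) = (-3*2)*h - h = -6*h - h = -7*h)
g(X(-12)) - o = -7*(-3 + (-12)²) - 1*16494 = -7*(-3 + 144) - 16494 = -7*141 - 16494 = -987 - 16494 = -17481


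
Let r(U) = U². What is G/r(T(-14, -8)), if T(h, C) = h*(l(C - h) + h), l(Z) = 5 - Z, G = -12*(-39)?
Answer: 13/1225 ≈ 0.010612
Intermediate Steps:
G = 468
T(h, C) = h*(5 - C + 2*h) (T(h, C) = h*((5 - (C - h)) + h) = h*((5 + (h - C)) + h) = h*((5 + h - C) + h) = h*(5 - C + 2*h))
G/r(T(-14, -8)) = 468/((-14*(5 - 1*(-8) + 2*(-14)))²) = 468/((-14*(5 + 8 - 28))²) = 468/((-14*(-15))²) = 468/(210²) = 468/44100 = 468*(1/44100) = 13/1225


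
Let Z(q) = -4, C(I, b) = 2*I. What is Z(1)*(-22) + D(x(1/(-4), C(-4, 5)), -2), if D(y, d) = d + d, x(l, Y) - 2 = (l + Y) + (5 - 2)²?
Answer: 84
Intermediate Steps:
x(l, Y) = 11 + Y + l (x(l, Y) = 2 + ((l + Y) + (5 - 2)²) = 2 + ((Y + l) + 3²) = 2 + ((Y + l) + 9) = 2 + (9 + Y + l) = 11 + Y + l)
D(y, d) = 2*d
Z(1)*(-22) + D(x(1/(-4), C(-4, 5)), -2) = -4*(-22) + 2*(-2) = 88 - 4 = 84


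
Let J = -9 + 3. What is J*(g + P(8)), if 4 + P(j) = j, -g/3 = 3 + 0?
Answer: 30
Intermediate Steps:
g = -9 (g = -3*(3 + 0) = -3*3 = -9)
P(j) = -4 + j
J = -6
J*(g + P(8)) = -6*(-9 + (-4 + 8)) = -6*(-9 + 4) = -6*(-5) = 30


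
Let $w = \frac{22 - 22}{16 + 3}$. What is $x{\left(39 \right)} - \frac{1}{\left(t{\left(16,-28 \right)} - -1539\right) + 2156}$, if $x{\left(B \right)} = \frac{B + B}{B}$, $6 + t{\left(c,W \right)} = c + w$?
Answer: $\frac{7409}{3705} \approx 1.9997$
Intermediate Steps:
$w = 0$ ($w = \frac{0}{19} = 0 \cdot \frac{1}{19} = 0$)
$t{\left(c,W \right)} = -6 + c$ ($t{\left(c,W \right)} = -6 + \left(c + 0\right) = -6 + c$)
$x{\left(B \right)} = 2$ ($x{\left(B \right)} = \frac{2 B}{B} = 2$)
$x{\left(39 \right)} - \frac{1}{\left(t{\left(16,-28 \right)} - -1539\right) + 2156} = 2 - \frac{1}{\left(\left(-6 + 16\right) - -1539\right) + 2156} = 2 - \frac{1}{\left(10 + 1539\right) + 2156} = 2 - \frac{1}{1549 + 2156} = 2 - \frac{1}{3705} = \frac{7409}{3705}$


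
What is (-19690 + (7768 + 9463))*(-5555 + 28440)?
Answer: -56274215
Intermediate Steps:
(-19690 + (7768 + 9463))*(-5555 + 28440) = (-19690 + 17231)*22885 = -2459*22885 = -56274215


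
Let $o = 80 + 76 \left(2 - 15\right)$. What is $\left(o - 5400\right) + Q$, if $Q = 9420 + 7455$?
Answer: $10567$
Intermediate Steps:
$Q = 16875$
$o = -908$ ($o = 80 + 76 \left(2 - 15\right) = 80 + 76 \left(-13\right) = 80 - 988 = -908$)
$\left(o - 5400\right) + Q = \left(-908 - 5400\right) + 16875 = -6308 + 16875 = 10567$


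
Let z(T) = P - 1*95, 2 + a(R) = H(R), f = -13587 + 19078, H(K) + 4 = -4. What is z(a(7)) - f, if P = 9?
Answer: -5577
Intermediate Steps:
H(K) = -8 (H(K) = -4 - 4 = -8)
f = 5491
a(R) = -10 (a(R) = -2 - 8 = -10)
z(T) = -86 (z(T) = 9 - 1*95 = 9 - 95 = -86)
z(a(7)) - f = -86 - 1*5491 = -86 - 5491 = -5577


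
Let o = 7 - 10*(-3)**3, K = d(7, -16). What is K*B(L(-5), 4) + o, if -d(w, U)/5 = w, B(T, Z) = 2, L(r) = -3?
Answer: 207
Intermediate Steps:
d(w, U) = -5*w
K = -35 (K = -5*7 = -35)
o = 277 (o = 7 - 10*(-27) = 7 + 270 = 277)
K*B(L(-5), 4) + o = -35*2 + 277 = -70 + 277 = 207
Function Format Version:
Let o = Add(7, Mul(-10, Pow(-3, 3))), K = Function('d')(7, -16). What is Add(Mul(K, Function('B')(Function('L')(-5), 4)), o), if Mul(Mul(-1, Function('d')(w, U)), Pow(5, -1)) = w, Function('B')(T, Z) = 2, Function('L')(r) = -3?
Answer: 207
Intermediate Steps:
Function('d')(w, U) = Mul(-5, w)
K = -35 (K = Mul(-5, 7) = -35)
o = 277 (o = Add(7, Mul(-10, -27)) = Add(7, 270) = 277)
Add(Mul(K, Function('B')(Function('L')(-5), 4)), o) = Add(Mul(-35, 2), 277) = Add(-70, 277) = 207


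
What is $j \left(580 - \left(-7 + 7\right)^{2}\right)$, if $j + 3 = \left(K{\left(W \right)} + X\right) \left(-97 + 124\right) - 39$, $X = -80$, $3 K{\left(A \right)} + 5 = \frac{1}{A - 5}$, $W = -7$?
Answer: $-1303695$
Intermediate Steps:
$K{\left(A \right)} = - \frac{5}{3} + \frac{1}{3 \left(-5 + A\right)}$ ($K{\left(A \right)} = - \frac{5}{3} + \frac{1}{3 \left(A - 5\right)} = - \frac{5}{3} + \frac{1}{3 \left(-5 + A\right)}$)
$j = - \frac{8991}{4}$ ($j = -3 + \left(\left(\frac{26 - -35}{3 \left(-5 - 7\right)} - 80\right) \left(-97 + 124\right) - 39\right) = -3 + \left(\left(\frac{26 + 35}{3 \left(-12\right)} - 80\right) 27 - 39\right) = -3 + \left(\left(\frac{1}{3} \left(- \frac{1}{12}\right) 61 - 80\right) 27 - 39\right) = -3 + \left(\left(- \frac{61}{36} - 80\right) 27 - 39\right) = -3 - \frac{8979}{4} = - \frac{8991}{4} \approx -2247.8$)
$j \left(580 - \left(-7 + 7\right)^{2}\right) = - \frac{8991 \left(580 - \left(-7 + 7\right)^{2}\right)}{4} = - \frac{8991 \left(580 - 0^{2}\right)}{4} = - \frac{8991 \left(580 - 0\right)}{4} = - \frac{8991 \left(580 + 0\right)}{4} = \left(- \frac{8991}{4}\right) 580 = -1303695$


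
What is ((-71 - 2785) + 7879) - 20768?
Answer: -15745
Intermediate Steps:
((-71 - 2785) + 7879) - 20768 = (-2856 + 7879) - 20768 = 5023 - 20768 = -15745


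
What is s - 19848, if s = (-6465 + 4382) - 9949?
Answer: -31880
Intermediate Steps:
s = -12032 (s = -2083 - 9949 = -12032)
s - 19848 = -12032 - 19848 = -31880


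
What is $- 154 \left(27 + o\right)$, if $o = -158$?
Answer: $20174$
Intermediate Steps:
$- 154 \left(27 + o\right) = - 154 \left(27 - 158\right) = \left(-154\right) \left(-131\right) = 20174$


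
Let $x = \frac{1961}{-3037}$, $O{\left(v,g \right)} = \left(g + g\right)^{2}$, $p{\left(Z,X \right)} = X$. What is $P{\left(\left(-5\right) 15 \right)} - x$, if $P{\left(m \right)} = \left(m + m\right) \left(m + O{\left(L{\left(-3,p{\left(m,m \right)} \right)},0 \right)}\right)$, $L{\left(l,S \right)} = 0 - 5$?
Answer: $\frac{34168211}{3037} \approx 11251.0$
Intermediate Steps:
$L{\left(l,S \right)} = -5$
$O{\left(v,g \right)} = 4 g^{2}$ ($O{\left(v,g \right)} = \left(2 g\right)^{2} = 4 g^{2}$)
$x = - \frac{1961}{3037}$ ($x = 1961 \left(- \frac{1}{3037}\right) = - \frac{1961}{3037} \approx -0.6457$)
$P{\left(m \right)} = 2 m^{2}$ ($P{\left(m \right)} = \left(m + m\right) \left(m + 4 \cdot 0^{2}\right) = 2 m \left(m + 4 \cdot 0\right) = 2 m \left(m + 0\right) = 2 m m = 2 m^{2}$)
$P{\left(\left(-5\right) 15 \right)} - x = 2 \left(\left(-5\right) 15\right)^{2} - - \frac{1961}{3037} = 2 \left(-75\right)^{2} + \frac{1961}{3037} = 2 \cdot 5625 + \frac{1961}{3037} = 11250 + \frac{1961}{3037} = \frac{34168211}{3037}$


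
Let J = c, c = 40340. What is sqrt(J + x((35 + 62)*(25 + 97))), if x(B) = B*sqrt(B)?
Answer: sqrt(40340 + 11834*sqrt(11834)) ≈ 1152.3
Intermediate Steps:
x(B) = B**(3/2)
J = 40340
sqrt(J + x((35 + 62)*(25 + 97))) = sqrt(40340 + ((35 + 62)*(25 + 97))**(3/2)) = sqrt(40340 + (97*122)**(3/2)) = sqrt(40340 + 11834**(3/2)) = sqrt(40340 + 11834*sqrt(11834))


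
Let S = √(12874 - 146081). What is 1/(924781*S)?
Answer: -I*√133207/123187302667 ≈ -2.9628e-9*I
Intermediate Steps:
S = I*√133207 (S = √(-133207) = I*√133207 ≈ 364.98*I)
1/(924781*S) = 1/(924781*((I*√133207))) = (-I*√133207/133207)/924781 = -I*√133207/123187302667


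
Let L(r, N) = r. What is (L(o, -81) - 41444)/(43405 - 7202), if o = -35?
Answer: -41479/36203 ≈ -1.1457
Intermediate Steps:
(L(o, -81) - 41444)/(43405 - 7202) = (-35 - 41444)/(43405 - 7202) = -41479/36203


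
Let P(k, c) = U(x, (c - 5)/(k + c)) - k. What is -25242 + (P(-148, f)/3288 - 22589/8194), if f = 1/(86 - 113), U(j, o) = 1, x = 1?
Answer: -340069892375/13470936 ≈ -25245.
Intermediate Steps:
f = -1/27 (f = 1/(-27) = -1/27 ≈ -0.037037)
P(k, c) = 1 - k
-25242 + (P(-148, f)/3288 - 22589/8194) = -25242 + ((1 - 1*(-148))/3288 - 22589/8194) = -25242 + ((1 + 148)*(1/3288) - 22589*1/8194) = -25242 + (149*(1/3288) - 22589/8194) = -25242 + (149/3288 - 22589/8194) = -25242 - 36525863/13470936 = -340069892375/13470936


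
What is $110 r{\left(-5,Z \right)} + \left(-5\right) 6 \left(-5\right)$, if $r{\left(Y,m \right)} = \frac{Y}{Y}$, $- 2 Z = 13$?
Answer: $260$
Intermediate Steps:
$Z = - \frac{13}{2}$ ($Z = \left(- \frac{1}{2}\right) 13 = - \frac{13}{2} \approx -6.5$)
$r{\left(Y,m \right)} = 1$
$110 r{\left(-5,Z \right)} + \left(-5\right) 6 \left(-5\right) = 110 \cdot 1 + \left(-5\right) 6 \left(-5\right) = 110 - -150 = 110 + 150 = 260$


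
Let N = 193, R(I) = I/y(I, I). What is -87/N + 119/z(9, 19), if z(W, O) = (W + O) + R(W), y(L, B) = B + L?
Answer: 40975/11001 ≈ 3.7247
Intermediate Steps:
R(I) = ½ (R(I) = I/(I + I) = I/((2*I)) = I*(1/(2*I)) = ½)
z(W, O) = ½ + O + W (z(W, O) = (W + O) + ½ = (O + W) + ½ = ½ + O + W)
-87/N + 119/z(9, 19) = -87/193 + 119/(½ + 19 + 9) = -87*1/193 + 119/(57/2) = -87/193 + 119*(2/57) = -87/193 + 238/57 = 40975/11001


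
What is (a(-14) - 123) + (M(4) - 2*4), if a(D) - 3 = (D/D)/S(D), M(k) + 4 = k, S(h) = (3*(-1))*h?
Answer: -5375/42 ≈ -127.98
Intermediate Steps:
S(h) = -3*h
M(k) = -4 + k
a(D) = 3 - 1/(3*D) (a(D) = 3 + (D/D)/((-3*D)) = 3 + 1*(-1/(3*D)) = 3 - 1/(3*D))
(a(-14) - 123) + (M(4) - 2*4) = ((3 - ⅓/(-14)) - 123) + ((-4 + 4) - 2*4) = ((3 - ⅓*(-1/14)) - 123) + (0 - 8) = ((3 + 1/42) - 123) - 8 = (127/42 - 123) - 8 = -5039/42 - 8 = -5375/42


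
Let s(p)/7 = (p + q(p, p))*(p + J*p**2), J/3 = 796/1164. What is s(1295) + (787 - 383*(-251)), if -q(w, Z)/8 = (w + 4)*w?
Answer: -31447143596298610/97 ≈ -3.2420e+14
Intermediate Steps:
J = 199/97 (J = 3*(796/1164) = 3*(796*(1/1164)) = 3*(199/291) = 199/97 ≈ 2.0515)
q(w, Z) = -8*w*(4 + w) (q(w, Z) = -8*(w + 4)*w = -8*(4 + w)*w = -8*w*(4 + w))
s(p) = 7*(p + 199*p**2/97)*(p - 8*p*(4 + p)) (s(p) = 7*((p - 8*p*(4 + p))*(p + 199*p**2/97)) = 7*((p + 199*p**2/97)*(p - 8*p*(4 + p))) = 7*(p + 199*p**2/97)*(p - 8*p*(4 + p)))
s(1295) + (787 - 383*(-251)) = (7/97)*1295**2*(-3007 - 6945*1295 - 1592*1295**2) + (787 - 383*(-251)) = (7/97)*1677025*(-3007 - 8993775 - 1592*1677025) + (787 + 96133) = (7/97)*1677025*(-3007 - 8993775 - 2669823800) + 96920 = (7/97)*1677025*(-2678820582) + 96920 = -31447143605699850/97 + 96920 = -31447143596298610/97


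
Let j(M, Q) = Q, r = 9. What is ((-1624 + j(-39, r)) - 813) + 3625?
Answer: 1197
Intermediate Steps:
((-1624 + j(-39, r)) - 813) + 3625 = ((-1624 + 9) - 813) + 3625 = (-1615 - 813) + 3625 = -2428 + 3625 = 1197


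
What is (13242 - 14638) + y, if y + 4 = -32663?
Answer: -34063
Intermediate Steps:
y = -32667 (y = -4 - 32663 = -32667)
(13242 - 14638) + y = (13242 - 14638) - 32667 = -1396 - 32667 = -34063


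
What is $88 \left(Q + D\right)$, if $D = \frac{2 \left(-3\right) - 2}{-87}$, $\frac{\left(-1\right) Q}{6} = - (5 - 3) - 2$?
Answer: $\frac{184448}{87} \approx 2120.1$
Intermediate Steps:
$Q = 24$ ($Q = - 6 \left(- (5 - 3) - 2\right) = - 6 \left(\left(-1\right) 2 - 2\right) = - 6 \left(-2 - 2\right) = \left(-6\right) \left(-4\right) = 24$)
$D = \frac{8}{87}$ ($D = \left(-6 - 2\right) \left(- \frac{1}{87}\right) = \left(-8\right) \left(- \frac{1}{87}\right) = \frac{8}{87} \approx 0.091954$)
$88 \left(Q + D\right) = 88 \left(24 + \frac{8}{87}\right) = 88 \cdot \frac{2096}{87} = \frac{184448}{87}$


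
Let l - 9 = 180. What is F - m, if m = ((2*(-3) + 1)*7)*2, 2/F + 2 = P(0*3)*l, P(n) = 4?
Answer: 26391/377 ≈ 70.003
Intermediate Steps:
l = 189 (l = 9 + 180 = 189)
F = 1/377 (F = 2/(-2 + 4*189) = 2/(-2 + 756) = 2/754 = 2*(1/754) = 1/377 ≈ 0.0026525)
m = -70 (m = ((-6 + 1)*7)*2 = -5*7*2 = -35*2 = -70)
F - m = 1/377 - 1*(-70) = 1/377 + 70 = 26391/377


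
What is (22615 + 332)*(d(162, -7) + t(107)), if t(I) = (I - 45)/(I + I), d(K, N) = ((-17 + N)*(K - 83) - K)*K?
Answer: -818596155927/107 ≈ -7.6504e+9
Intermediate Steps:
d(K, N) = K*(-K + (-83 + K)*(-17 + N)) (d(K, N) = ((-17 + N)*(-83 + K) - K)*K = ((-83 + K)*(-17 + N) - K)*K = (-K + (-83 + K)*(-17 + N))*K = K*(-K + (-83 + K)*(-17 + N)))
t(I) = (-45 + I)/(2*I) (t(I) = (-45 + I)/((2*I)) = (-45 + I)*(1/(2*I)) = (-45 + I)/(2*I))
(22615 + 332)*(d(162, -7) + t(107)) = (22615 + 332)*(162*(1411 - 83*(-7) - 18*162 + 162*(-7)) + (½)*(-45 + 107)/107) = 22947*(162*(1411 + 581 - 2916 - 1134) + (½)*(1/107)*62) = 22947*(162*(-2058) + 31/107) = 22947*(-333396 + 31/107) = 22947*(-35673341/107) = -818596155927/107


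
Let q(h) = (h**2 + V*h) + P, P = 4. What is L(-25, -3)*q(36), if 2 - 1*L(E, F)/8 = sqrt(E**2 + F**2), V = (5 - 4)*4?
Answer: 23104 - 11552*sqrt(634) ≈ -2.6777e+5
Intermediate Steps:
V = 4 (V = 1*4 = 4)
L(E, F) = 16 - 8*sqrt(E**2 + F**2)
q(h) = 4 + h**2 + 4*h (q(h) = (h**2 + 4*h) + 4 = 4 + h**2 + 4*h)
L(-25, -3)*q(36) = (16 - 8*sqrt((-25)**2 + (-3)**2))*(4 + 36**2 + 4*36) = (16 - 8*sqrt(625 + 9))*(4 + 1296 + 144) = (16 - 8*sqrt(634))*1444 = 23104 - 11552*sqrt(634)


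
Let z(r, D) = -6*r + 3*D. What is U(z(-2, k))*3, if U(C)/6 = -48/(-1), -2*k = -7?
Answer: 864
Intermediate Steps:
k = 7/2 (k = -½*(-7) = 7/2 ≈ 3.5000)
U(C) = 288 (U(C) = 6*(-48/(-1)) = 6*(-48*(-1)) = 6*48 = 288)
U(z(-2, k))*3 = 288*3 = 864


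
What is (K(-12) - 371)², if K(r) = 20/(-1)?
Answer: 152881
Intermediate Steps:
K(r) = -20 (K(r) = 20*(-1) = -20)
(K(-12) - 371)² = (-20 - 371)² = (-391)² = 152881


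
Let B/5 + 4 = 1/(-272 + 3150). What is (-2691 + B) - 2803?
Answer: -15869287/2878 ≈ -5514.0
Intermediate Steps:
B = -57555/2878 (B = -20 + 5/(-272 + 3150) = -20 + 5/2878 = -57555/2878 ≈ -19.998)
(-2691 + B) - 2803 = (-2691 - 57555/2878) - 2803 = -7802253/2878 - 2803 = -15869287/2878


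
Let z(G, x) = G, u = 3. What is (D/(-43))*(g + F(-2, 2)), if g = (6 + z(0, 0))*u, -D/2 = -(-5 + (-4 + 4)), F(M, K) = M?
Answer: 160/43 ≈ 3.7209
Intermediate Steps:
D = -10 (D = -(-2)*(-5 + (-4 + 4)) = -(-2)*(-5 + 0) = -(-2)*(-5) = -2*5 = -10)
g = 18 (g = (6 + 0)*3 = 6*3 = 18)
(D/(-43))*(g + F(-2, 2)) = (-10/(-43))*(18 - 2) = -10*(-1/43)*16 = (10/43)*16 = 160/43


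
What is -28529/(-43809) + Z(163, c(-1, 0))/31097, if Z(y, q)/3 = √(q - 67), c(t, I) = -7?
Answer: 28529/43809 + 3*I*√74/31097 ≈ 0.65121 + 0.00082989*I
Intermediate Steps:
Z(y, q) = 3*√(-67 + q) (Z(y, q) = 3*√(q - 67) = 3*√(-67 + q))
-28529/(-43809) + Z(163, c(-1, 0))/31097 = -28529/(-43809) + (3*√(-67 - 7))/31097 = -28529*(-1/43809) + (3*√(-74))*(1/31097) = 28529/43809 + (3*(I*√74))*(1/31097) = 28529/43809 + (3*I*√74)*(1/31097) = 28529/43809 + 3*I*√74/31097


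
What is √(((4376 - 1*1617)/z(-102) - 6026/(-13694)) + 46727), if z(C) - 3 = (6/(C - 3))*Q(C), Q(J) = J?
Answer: √210564158398834539/2115723 ≈ 216.89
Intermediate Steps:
z(C) = 3 + 6*C/(-3 + C) (z(C) = 3 + (6/(C - 3))*C = 3 + (6/(-3 + C))*C = 3 + 6*C/(-3 + C))
√(((4376 - 1*1617)/z(-102) - 6026/(-13694)) + 46727) = √(((4376 - 1*1617)/((9*(-1 - 102)/(-3 - 102))) - 6026/(-13694)) + 46727) = √(((4376 - 1617)/((9*(-103)/(-105))) - 6026*(-1/13694)) + 46727) = √((2759/((9*(-1/105)*(-103))) + 3013/6847) + 46727) = √((2759/(309/35) + 3013/6847) + 46727) = √((2759*(35/309) + 3013/6847) + 46727) = √((96565/309 + 3013/6847) + 46727) = √(662111572/2115723 + 46727) = √(99523500193/2115723) = √210564158398834539/2115723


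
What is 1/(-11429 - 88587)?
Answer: -1/100016 ≈ -9.9984e-6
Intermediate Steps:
1/(-11429 - 88587) = 1/(-100016) = -1/100016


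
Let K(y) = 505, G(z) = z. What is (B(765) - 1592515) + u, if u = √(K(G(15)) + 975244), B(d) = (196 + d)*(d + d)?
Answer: -122185 + √975749 ≈ -1.2120e+5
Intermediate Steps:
B(d) = 2*d*(196 + d) (B(d) = (196 + d)*(2*d) = 2*d*(196 + d))
u = √975749 (u = √(505 + 975244) = √975749 ≈ 987.80)
(B(765) - 1592515) + u = (2*765*(196 + 765) - 1592515) + √975749 = (2*765*961 - 1592515) + √975749 = (1470330 - 1592515) + √975749 = -122185 + √975749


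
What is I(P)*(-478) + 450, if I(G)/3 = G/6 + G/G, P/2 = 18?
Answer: -9588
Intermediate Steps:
P = 36 (P = 2*18 = 36)
I(G) = 3 + G/2 (I(G) = 3*(G/6 + G/G) = 3*(G*(⅙) + 1) = 3*(G/6 + 1) = 3*(1 + G/6) = 3 + G/2)
I(P)*(-478) + 450 = (3 + (½)*36)*(-478) + 450 = (3 + 18)*(-478) + 450 = 21*(-478) + 450 = -10038 + 450 = -9588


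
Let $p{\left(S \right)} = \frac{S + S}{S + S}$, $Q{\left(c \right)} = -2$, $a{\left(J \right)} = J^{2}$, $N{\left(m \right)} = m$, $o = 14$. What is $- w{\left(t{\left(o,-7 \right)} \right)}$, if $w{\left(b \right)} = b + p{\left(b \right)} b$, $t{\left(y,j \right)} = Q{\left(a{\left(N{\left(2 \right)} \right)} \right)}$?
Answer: $4$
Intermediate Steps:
$t{\left(y,j \right)} = -2$
$p{\left(S \right)} = 1$ ($p{\left(S \right)} = \frac{2 S}{2 S} = 2 S \frac{1}{2 S} = 1$)
$w{\left(b \right)} = 2 b$ ($w{\left(b \right)} = b + 1 b = b + b = 2 b$)
$- w{\left(t{\left(o,-7 \right)} \right)} = - 2 \left(-2\right) = \left(-1\right) \left(-4\right) = 4$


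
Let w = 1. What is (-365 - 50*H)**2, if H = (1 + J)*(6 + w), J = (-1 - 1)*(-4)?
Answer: 12355225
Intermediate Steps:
J = 8 (J = -2*(-4) = 8)
H = 63 (H = (1 + 8)*(6 + 1) = 9*7 = 63)
(-365 - 50*H)**2 = (-365 - 50*63)**2 = (-365 - 3150)**2 = (-3515)**2 = 12355225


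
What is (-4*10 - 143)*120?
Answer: -21960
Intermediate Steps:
(-4*10 - 143)*120 = (-40 - 143)*120 = -183*120 = -21960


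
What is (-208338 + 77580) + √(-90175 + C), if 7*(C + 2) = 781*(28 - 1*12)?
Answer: -130758 + I*√4331201/7 ≈ -1.3076e+5 + 297.31*I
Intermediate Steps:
C = 12482/7 (C = -2 + (781*(28 - 1*12))/7 = -2 + (781*(28 - 12))/7 = -2 + (781*16)/7 = -2 + (⅐)*12496 = -2 + 12496/7 = 12482/7 ≈ 1783.1)
(-208338 + 77580) + √(-90175 + C) = (-208338 + 77580) + √(-90175 + 12482/7) = -130758 + √(-618743/7) = -130758 + I*√4331201/7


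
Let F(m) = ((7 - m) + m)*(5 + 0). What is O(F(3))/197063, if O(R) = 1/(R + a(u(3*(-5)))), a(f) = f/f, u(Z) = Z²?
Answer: 1/7094268 ≈ 1.4096e-7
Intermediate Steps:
a(f) = 1
F(m) = 35 (F(m) = 7*5 = 35)
O(R) = 1/(1 + R) (O(R) = 1/(R + 1) = 1/(1 + R))
O(F(3))/197063 = 1/((1 + 35)*197063) = (1/197063)/36 = (1/36)*(1/197063) = 1/7094268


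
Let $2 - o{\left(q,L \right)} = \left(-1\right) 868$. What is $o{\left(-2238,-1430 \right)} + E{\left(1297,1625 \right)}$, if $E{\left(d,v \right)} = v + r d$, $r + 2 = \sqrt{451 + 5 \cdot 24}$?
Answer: $-99 + 1297 \sqrt{571} \approx 30894.0$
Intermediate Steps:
$r = -2 + \sqrt{571}$ ($r = -2 + \sqrt{451 + 5 \cdot 24} = -2 + \sqrt{451 + 120} = -2 + \sqrt{571} \approx 21.896$)
$o{\left(q,L \right)} = 870$ ($o{\left(q,L \right)} = 2 - \left(-1\right) 868 = 2 - -868 = 2 + 868 = 870$)
$E{\left(d,v \right)} = v + d \left(-2 + \sqrt{571}\right)$ ($E{\left(d,v \right)} = v + \left(-2 + \sqrt{571}\right) d = v + d \left(-2 + \sqrt{571}\right)$)
$o{\left(-2238,-1430 \right)} + E{\left(1297,1625 \right)} = 870 - \left(-1625 + 1297 \left(2 - \sqrt{571}\right)\right) = 870 + \left(1625 - \left(2594 - 1297 \sqrt{571}\right)\right) = 870 - \left(969 - 1297 \sqrt{571}\right) = -99 + 1297 \sqrt{571}$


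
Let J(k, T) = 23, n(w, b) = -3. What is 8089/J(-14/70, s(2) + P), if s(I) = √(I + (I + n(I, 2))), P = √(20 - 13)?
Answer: 8089/23 ≈ 351.70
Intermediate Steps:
P = √7 ≈ 2.6458
s(I) = √(-3 + 2*I) (s(I) = √(I + (I - 3)) = √(I + (-3 + I)) = √(-3 + 2*I))
8089/J(-14/70, s(2) + P) = 8089/23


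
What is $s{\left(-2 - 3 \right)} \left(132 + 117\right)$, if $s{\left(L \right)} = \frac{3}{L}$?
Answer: $- \frac{747}{5} \approx -149.4$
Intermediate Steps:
$s{\left(-2 - 3 \right)} \left(132 + 117\right) = \frac{3}{-2 - 3} \left(132 + 117\right) = \frac{3}{-2 - 3} \cdot 249 = \frac{3}{-5} \cdot 249 = 3 \left(- \frac{1}{5}\right) 249 = \left(- \frac{3}{5}\right) 249 = - \frac{747}{5}$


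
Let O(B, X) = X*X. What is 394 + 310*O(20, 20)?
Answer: 124394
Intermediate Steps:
O(B, X) = X²
394 + 310*O(20, 20) = 394 + 310*20² = 394 + 310*400 = 394 + 124000 = 124394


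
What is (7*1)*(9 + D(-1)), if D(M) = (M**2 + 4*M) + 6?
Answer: 84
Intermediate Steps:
D(M) = 6 + M**2 + 4*M
(7*1)*(9 + D(-1)) = (7*1)*(9 + (6 + (-1)**2 + 4*(-1))) = 7*(9 + (6 + 1 - 4)) = 7*(9 + 3) = 7*12 = 84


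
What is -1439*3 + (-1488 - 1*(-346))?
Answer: -5459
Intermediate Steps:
-1439*3 + (-1488 - 1*(-346)) = -4317 + (-1488 + 346) = -4317 - 1142 = -5459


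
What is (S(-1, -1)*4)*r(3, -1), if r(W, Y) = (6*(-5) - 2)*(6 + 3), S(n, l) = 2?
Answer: -2304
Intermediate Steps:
r(W, Y) = -288 (r(W, Y) = (-30 - 2)*9 = -32*9 = -288)
(S(-1, -1)*4)*r(3, -1) = (2*4)*(-288) = 8*(-288) = -2304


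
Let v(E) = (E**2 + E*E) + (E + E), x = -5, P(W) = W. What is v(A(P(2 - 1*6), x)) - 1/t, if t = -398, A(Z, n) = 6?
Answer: 33433/398 ≈ 84.003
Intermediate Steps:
v(E) = 2*E + 2*E**2 (v(E) = (E**2 + E**2) + 2*E = 2*E**2 + 2*E = 2*E + 2*E**2)
v(A(P(2 - 1*6), x)) - 1/t = 2*6*(1 + 6) - 1/(-398) = 2*6*7 - 1*(-1/398) = 84 + 1/398 = 33433/398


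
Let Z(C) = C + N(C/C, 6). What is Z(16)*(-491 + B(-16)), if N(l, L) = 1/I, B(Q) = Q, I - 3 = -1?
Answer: -16731/2 ≈ -8365.5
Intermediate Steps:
I = 2 (I = 3 - 1 = 2)
N(l, L) = ½ (N(l, L) = 1/2 = 1*(½) = ½)
Z(C) = ½ + C (Z(C) = C + ½ = ½ + C)
Z(16)*(-491 + B(-16)) = (½ + 16)*(-491 - 16) = (33/2)*(-507) = -16731/2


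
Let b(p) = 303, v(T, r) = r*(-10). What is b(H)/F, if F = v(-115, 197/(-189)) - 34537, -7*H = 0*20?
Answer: -57267/6525523 ≈ -0.0087758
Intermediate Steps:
v(T, r) = -10*r
H = 0 (H = -0*20 = -1/7*0 = 0)
F = -6525523/189 (F = -1970/(-189) - 34537 = -1970*(-1)/189 - 34537 = -10*(-197/189) - 34537 = 1970/189 - 34537 = -6525523/189 ≈ -34527.)
b(H)/F = 303/(-6525523/189) = 303*(-189/6525523) = -57267/6525523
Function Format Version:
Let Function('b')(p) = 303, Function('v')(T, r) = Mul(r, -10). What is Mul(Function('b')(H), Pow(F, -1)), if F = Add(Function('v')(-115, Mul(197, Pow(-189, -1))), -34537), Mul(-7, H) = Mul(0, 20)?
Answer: Rational(-57267, 6525523) ≈ -0.0087758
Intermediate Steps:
Function('v')(T, r) = Mul(-10, r)
H = 0 (H = Mul(Rational(-1, 7), Mul(0, 20)) = Mul(Rational(-1, 7), 0) = 0)
F = Rational(-6525523, 189) (F = Add(Mul(-10, Mul(197, Pow(-189, -1))), -34537) = Add(Mul(-10, Mul(197, Rational(-1, 189))), -34537) = Add(Mul(-10, Rational(-197, 189)), -34537) = Add(Rational(1970, 189), -34537) = Rational(-6525523, 189) ≈ -34527.)
Mul(Function('b')(H), Pow(F, -1)) = Mul(303, Pow(Rational(-6525523, 189), -1)) = Mul(303, Rational(-189, 6525523)) = Rational(-57267, 6525523)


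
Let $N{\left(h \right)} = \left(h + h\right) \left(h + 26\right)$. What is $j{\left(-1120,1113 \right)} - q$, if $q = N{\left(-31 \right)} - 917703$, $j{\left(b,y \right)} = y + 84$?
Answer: $918590$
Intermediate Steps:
$N{\left(h \right)} = 2 h \left(26 + h\right)$
$j{\left(b,y \right)} = 84 + y$
$q = -917393$ ($q = 2 \left(-31\right) \left(26 - 31\right) - 917703 = 2 \left(-31\right) \left(-5\right) - 917703 = 310 - 917703 = -917393$)
$j{\left(-1120,1113 \right)} - q = \left(84 + 1113\right) - -917393 = 1197 + 917393 = 918590$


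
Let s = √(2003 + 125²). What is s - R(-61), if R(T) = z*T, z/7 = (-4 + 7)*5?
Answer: 6405 + 2*√4407 ≈ 6537.8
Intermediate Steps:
z = 105 (z = 7*((-4 + 7)*5) = 7*(3*5) = 7*15 = 105)
s = 2*√4407 (s = √(2003 + 15625) = √17628 = 2*√4407 ≈ 132.77)
R(T) = 105*T
s - R(-61) = 2*√4407 - 105*(-61) = 2*√4407 - 1*(-6405) = 2*√4407 + 6405 = 6405 + 2*√4407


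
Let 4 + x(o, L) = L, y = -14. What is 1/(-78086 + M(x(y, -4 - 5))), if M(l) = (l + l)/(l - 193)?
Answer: -103/8042845 ≈ -1.2806e-5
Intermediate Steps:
x(o, L) = -4 + L
M(l) = 2*l/(-193 + l) (M(l) = (2*l)/(-193 + l) = 2*l/(-193 + l))
1/(-78086 + M(x(y, -4 - 5))) = 1/(-78086 + 2*(-4 + (-4 - 5))/(-193 + (-4 + (-4 - 5)))) = 1/(-78086 + 2*(-4 - 9)/(-193 + (-4 - 9))) = 1/(-78086 + 2*(-13)/(-193 - 13)) = 1/(-78086 + 2*(-13)/(-206)) = 1/(-78086 + 2*(-13)*(-1/206)) = 1/(-78086 + 13/103) = 1/(-8042845/103) = -103/8042845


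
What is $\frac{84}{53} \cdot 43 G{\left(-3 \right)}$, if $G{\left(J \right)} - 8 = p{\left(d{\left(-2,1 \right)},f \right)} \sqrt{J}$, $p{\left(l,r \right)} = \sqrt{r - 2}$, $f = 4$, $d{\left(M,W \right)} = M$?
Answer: $\frac{28896}{53} + \frac{3612 i \sqrt{6}}{53} \approx 545.21 + 166.94 i$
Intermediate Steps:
$p{\left(l,r \right)} = \sqrt{-2 + r}$
$G{\left(J \right)} = 8 + \sqrt{2} \sqrt{J}$ ($G{\left(J \right)} = 8 + \sqrt{-2 + 4} \sqrt{J} = 8 + \sqrt{2} \sqrt{J}$)
$\frac{84}{53} \cdot 43 G{\left(-3 \right)} = \frac{84}{53} \cdot 43 \left(8 + \sqrt{2} \sqrt{-3}\right) = 84 \cdot \frac{1}{53} \cdot 43 \left(8 + \sqrt{2} i \sqrt{3}\right) = \frac{84}{53} \cdot 43 \left(8 + i \sqrt{6}\right) = \frac{3612 \left(8 + i \sqrt{6}\right)}{53} = \frac{28896}{53} + \frac{3612 i \sqrt{6}}{53}$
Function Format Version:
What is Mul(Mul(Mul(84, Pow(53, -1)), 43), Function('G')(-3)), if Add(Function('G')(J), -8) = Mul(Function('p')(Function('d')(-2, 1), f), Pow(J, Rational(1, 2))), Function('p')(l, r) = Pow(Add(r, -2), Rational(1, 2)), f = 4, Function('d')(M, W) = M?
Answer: Add(Rational(28896, 53), Mul(Rational(3612, 53), I, Pow(6, Rational(1, 2)))) ≈ Add(545.21, Mul(166.94, I))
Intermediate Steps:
Function('p')(l, r) = Pow(Add(-2, r), Rational(1, 2))
Function('G')(J) = Add(8, Mul(Pow(2, Rational(1, 2)), Pow(J, Rational(1, 2)))) (Function('G')(J) = Add(8, Mul(Pow(Add(-2, 4), Rational(1, 2)), Pow(J, Rational(1, 2)))) = Add(8, Mul(Pow(2, Rational(1, 2)), Pow(J, Rational(1, 2)))))
Mul(Mul(Mul(84, Pow(53, -1)), 43), Function('G')(-3)) = Mul(Mul(Mul(84, Pow(53, -1)), 43), Add(8, Mul(Pow(2, Rational(1, 2)), Pow(-3, Rational(1, 2))))) = Mul(Mul(Mul(84, Rational(1, 53)), 43), Add(8, Mul(Pow(2, Rational(1, 2)), Mul(I, Pow(3, Rational(1, 2)))))) = Mul(Mul(Rational(84, 53), 43), Add(8, Mul(I, Pow(6, Rational(1, 2))))) = Mul(Rational(3612, 53), Add(8, Mul(I, Pow(6, Rational(1, 2))))) = Add(Rational(28896, 53), Mul(Rational(3612, 53), I, Pow(6, Rational(1, 2))))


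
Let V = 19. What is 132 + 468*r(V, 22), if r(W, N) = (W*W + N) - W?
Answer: 170484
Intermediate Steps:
r(W, N) = N + W² - W (r(W, N) = (W² + N) - W = (N + W²) - W = N + W² - W)
132 + 468*r(V, 22) = 132 + 468*(22 + 19² - 1*19) = 132 + 468*(22 + 361 - 19) = 132 + 468*364 = 132 + 170352 = 170484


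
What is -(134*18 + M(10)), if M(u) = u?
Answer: -2422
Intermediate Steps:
-(134*18 + M(10)) = -(134*18 + 10) = -(2412 + 10) = -1*2422 = -2422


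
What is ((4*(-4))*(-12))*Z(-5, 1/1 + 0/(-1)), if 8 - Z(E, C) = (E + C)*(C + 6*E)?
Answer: -20736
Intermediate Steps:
Z(E, C) = 8 - (C + E)*(C + 6*E) (Z(E, C) = 8 - (E + C)*(C + 6*E) = 8 - (C + E)*(C + 6*E))
((4*(-4))*(-12))*Z(-5, 1/1 + 0/(-1)) = ((4*(-4))*(-12))*(8 - (1/1 + 0/(-1))² - 6*(-5)² - 7*(1/1 + 0/(-1))*(-5)) = (-16*(-12))*(8 - (1*1 + 0*(-1))² - 6*25 - 7*(1*1 + 0*(-1))*(-5)) = 192*(8 - (1 + 0)² - 150 - 7*(1 + 0)*(-5)) = 192*(8 - 1*1² - 150 - 7*1*(-5)) = 192*(8 - 1*1 - 150 + 35) = 192*(8 - 1 - 150 + 35) = 192*(-108) = -20736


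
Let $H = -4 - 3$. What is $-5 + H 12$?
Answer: $-89$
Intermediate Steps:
$H = -7$
$-5 + H 12 = -5 - 84 = -89$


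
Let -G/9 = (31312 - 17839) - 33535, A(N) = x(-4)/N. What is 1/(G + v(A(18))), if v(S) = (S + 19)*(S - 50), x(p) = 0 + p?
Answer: 81/14548810 ≈ 5.5675e-6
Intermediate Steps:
x(p) = p
A(N) = -4/N
v(S) = (-50 + S)*(19 + S) (v(S) = (19 + S)*(-50 + S) = (-50 + S)*(19 + S))
G = 180558 (G = -9*((31312 - 17839) - 33535) = -9*(13473 - 33535) = -9*(-20062) = 180558)
1/(G + v(A(18))) = 1/(180558 + (-950 + (-4/18)² - (-124)/18)) = 1/(180558 + (-950 + (-4*1/18)² - (-124)/18)) = 1/(180558 + (-950 + (-2/9)² - 31*(-2/9))) = 1/(180558 + (-950 + 4/81 + 62/9)) = 1/(180558 - 76388/81) = 1/(14548810/81) = 81/14548810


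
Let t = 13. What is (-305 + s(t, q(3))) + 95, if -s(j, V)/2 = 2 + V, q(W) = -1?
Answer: -212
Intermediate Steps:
s(j, V) = -4 - 2*V (s(j, V) = -2*(2 + V) = -4 - 2*V)
(-305 + s(t, q(3))) + 95 = (-305 + (-4 - 2*(-1))) + 95 = (-305 + (-4 + 2)) + 95 = (-305 - 2) + 95 = -307 + 95 = -212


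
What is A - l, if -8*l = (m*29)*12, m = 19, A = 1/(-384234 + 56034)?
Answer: 271257299/328200 ≈ 826.50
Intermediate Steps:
A = -1/328200 (A = 1/(-328200) = -1/328200 ≈ -3.0469e-6)
l = -1653/2 (l = -19*29*12/8 = -551*12/8 = -⅛*6612 = -1653/2 ≈ -826.50)
A - l = -1/328200 - 1*(-1653/2) = -1/328200 + 1653/2 = 271257299/328200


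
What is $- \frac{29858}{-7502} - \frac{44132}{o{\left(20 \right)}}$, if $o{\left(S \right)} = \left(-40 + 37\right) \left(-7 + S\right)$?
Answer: $\frac{166121363}{146289} \approx 1135.6$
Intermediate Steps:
$o{\left(S \right)} = 21 - 3 S$ ($o{\left(S \right)} = - 3 \left(-7 + S\right) = 21 - 3 S$)
$- \frac{29858}{-7502} - \frac{44132}{o{\left(20 \right)}} = - \frac{29858}{-7502} - \frac{44132}{21 - 60} = \left(-29858\right) \left(- \frac{1}{7502}\right) - \frac{44132}{21 - 60} = \frac{14929}{3751} - \frac{44132}{-39} = \frac{14929}{3751} - - \frac{44132}{39} = \frac{14929}{3751} + \frac{44132}{39} = \frac{166121363}{146289}$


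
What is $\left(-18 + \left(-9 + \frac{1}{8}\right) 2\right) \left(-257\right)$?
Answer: $\frac{36751}{4} \approx 9187.8$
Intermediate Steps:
$\left(-18 + \left(-9 + \frac{1}{8}\right) 2\right) \left(-257\right) = \left(-18 - \frac{71}{4}\right) \left(-257\right) = \left(- \frac{143}{4}\right) \left(-257\right) = \frac{36751}{4}$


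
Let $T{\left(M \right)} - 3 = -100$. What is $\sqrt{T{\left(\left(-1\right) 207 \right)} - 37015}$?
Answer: $2 i \sqrt{9278} \approx 192.64 i$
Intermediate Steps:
$T{\left(M \right)} = -97$ ($T{\left(M \right)} = 3 - 100 = -97$)
$\sqrt{T{\left(\left(-1\right) 207 \right)} - 37015} = \sqrt{-97 - 37015} = \sqrt{-37112} = 2 i \sqrt{9278}$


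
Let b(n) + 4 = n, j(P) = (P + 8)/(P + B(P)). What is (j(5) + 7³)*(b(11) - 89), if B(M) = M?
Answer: -141163/5 ≈ -28233.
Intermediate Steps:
j(P) = (8 + P)/(2*P) (j(P) = (P + 8)/(P + P) = (8 + P)/((2*P)) = (8 + P)*(1/(2*P)) = (8 + P)/(2*P))
b(n) = -4 + n
(j(5) + 7³)*(b(11) - 89) = ((½)*(8 + 5)/5 + 7³)*((-4 + 11) - 89) = ((½)*(⅕)*13 + 343)*(7 - 89) = (13/10 + 343)*(-82) = (3443/10)*(-82) = -141163/5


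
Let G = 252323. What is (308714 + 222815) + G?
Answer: 783852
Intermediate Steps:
(308714 + 222815) + G = (308714 + 222815) + 252323 = 531529 + 252323 = 783852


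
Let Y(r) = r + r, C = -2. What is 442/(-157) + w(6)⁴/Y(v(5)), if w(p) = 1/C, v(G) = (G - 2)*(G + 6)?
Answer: -466595/165792 ≈ -2.8143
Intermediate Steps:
v(G) = (-2 + G)*(6 + G)
w(p) = -½ (w(p) = 1/(-2) = 1*(-½) = -½)
Y(r) = 2*r
442/(-157) + w(6)⁴/Y(v(5)) = 442/(-157) + (-½)⁴/((2*(-12 + 5² + 4*5))) = 442*(-1/157) + 1/(16*((2*(-12 + 25 + 20)))) = -442/157 + 1/(16*((2*33))) = -442/157 + (1/16)/66 = -442/157 + (1/16)*(1/66) = -442/157 + 1/1056 = -466595/165792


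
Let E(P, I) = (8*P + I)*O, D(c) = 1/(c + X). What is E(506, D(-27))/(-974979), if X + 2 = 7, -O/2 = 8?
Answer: 79160/1191641 ≈ 0.066429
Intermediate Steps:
O = -16 (O = -2*8 = -16)
X = 5 (X = -2 + 7 = 5)
D(c) = 1/(5 + c) (D(c) = 1/(c + 5) = 1/(5 + c))
E(P, I) = -128*P - 16*I (E(P, I) = (8*P + I)*(-16) = (I + 8*P)*(-16) = -128*P - 16*I)
E(506, D(-27))/(-974979) = (-128*506 - 16/(5 - 27))/(-974979) = (-64768 - 16/(-22))*(-1/974979) = (-64768 - 16*(-1/22))*(-1/974979) = (-64768 + 8/11)*(-1/974979) = -712440/11*(-1/974979) = 79160/1191641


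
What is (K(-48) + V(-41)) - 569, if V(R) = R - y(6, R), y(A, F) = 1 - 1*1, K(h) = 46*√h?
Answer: -610 + 184*I*√3 ≈ -610.0 + 318.7*I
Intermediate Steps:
y(A, F) = 0 (y(A, F) = 1 - 1 = 0)
V(R) = R (V(R) = R - 1*0 = R + 0 = R)
(K(-48) + V(-41)) - 569 = (46*√(-48) - 41) - 569 = (46*(4*I*√3) - 41) - 569 = (184*I*√3 - 41) - 569 = (-41 + 184*I*√3) - 569 = -610 + 184*I*√3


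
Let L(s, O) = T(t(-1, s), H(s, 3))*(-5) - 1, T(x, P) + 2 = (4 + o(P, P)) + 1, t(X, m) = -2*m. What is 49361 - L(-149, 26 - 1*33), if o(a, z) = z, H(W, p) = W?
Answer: 48632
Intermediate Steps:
T(x, P) = 3 + P (T(x, P) = -2 + ((4 + P) + 1) = -2 + (5 + P) = 3 + P)
L(s, O) = -16 - 5*s (L(s, O) = (3 + s)*(-5) - 1 = (-15 - 5*s) - 1 = -16 - 5*s)
49361 - L(-149, 26 - 1*33) = 49361 - (-16 - 5*(-149)) = 49361 - (-16 + 745) = 49361 - 1*729 = 49361 - 729 = 48632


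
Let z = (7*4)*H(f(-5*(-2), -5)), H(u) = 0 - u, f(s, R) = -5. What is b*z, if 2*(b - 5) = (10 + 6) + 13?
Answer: 2730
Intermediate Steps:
H(u) = -u
b = 39/2 (b = 5 + ((10 + 6) + 13)/2 = 5 + (16 + 13)/2 = 5 + (½)*29 = 5 + 29/2 = 39/2 ≈ 19.500)
z = 140 (z = (7*4)*(-1*(-5)) = 28*5 = 140)
b*z = (39/2)*140 = 2730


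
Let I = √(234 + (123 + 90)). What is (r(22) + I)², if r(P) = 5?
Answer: (5 + √447)² ≈ 683.42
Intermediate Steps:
I = √447 (I = √(234 + 213) = √447 ≈ 21.142)
(r(22) + I)² = (5 + √447)²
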